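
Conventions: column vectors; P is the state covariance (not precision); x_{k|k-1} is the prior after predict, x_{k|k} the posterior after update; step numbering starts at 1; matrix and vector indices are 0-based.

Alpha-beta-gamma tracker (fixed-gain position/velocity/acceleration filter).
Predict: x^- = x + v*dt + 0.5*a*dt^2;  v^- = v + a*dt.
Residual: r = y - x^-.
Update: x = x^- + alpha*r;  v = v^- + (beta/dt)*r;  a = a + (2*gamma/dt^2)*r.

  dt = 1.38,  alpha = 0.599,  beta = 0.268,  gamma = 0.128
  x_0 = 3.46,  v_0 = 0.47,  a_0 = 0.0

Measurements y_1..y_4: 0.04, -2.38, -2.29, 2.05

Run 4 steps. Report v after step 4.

step 1: x_pred=4.1086  r=-4.0686  x^+=1.6715  v^+=-0.3201  a^+=-0.5469
step 2: x_pred=0.7089  r=-3.0889  x^+=-1.1413  v^+=-1.6748  a^+=-0.9622
step 3: x_pred=-4.3687  r=2.0787  x^+=-3.1236  v^+=-2.5989  a^+=-0.6827
step 4: x_pred=-7.3601  r=9.4101  x^+=-1.7234  v^+=-1.7136  a^+=0.5822

v_post = -1.7136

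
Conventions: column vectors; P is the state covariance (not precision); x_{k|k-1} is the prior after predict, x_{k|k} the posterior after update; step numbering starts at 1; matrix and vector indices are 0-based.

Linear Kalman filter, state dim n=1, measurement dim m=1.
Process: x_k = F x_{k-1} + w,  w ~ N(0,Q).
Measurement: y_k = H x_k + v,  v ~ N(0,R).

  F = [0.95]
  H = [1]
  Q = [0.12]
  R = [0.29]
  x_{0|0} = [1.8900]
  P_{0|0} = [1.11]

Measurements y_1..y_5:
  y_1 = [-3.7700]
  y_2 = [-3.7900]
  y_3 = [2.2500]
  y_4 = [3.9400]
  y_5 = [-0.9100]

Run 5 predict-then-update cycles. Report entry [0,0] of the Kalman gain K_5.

K[0,0] = 0.4523

step 1: x^-=[1.7955]  P^-=[1.1218]  S=[1.4118]  K=[0.7946]  nu=[-5.5655]  x^+=[-2.6268]  P^+=[0.2304]
step 2: x^-=[-2.4954]  P^-=[0.3280]  S=[0.6180]  K=[0.5307]  nu=[-1.2946]  x^+=[-3.1825]  P^+=[0.1539]
step 3: x^-=[-3.0234]  P^-=[0.2589]  S=[0.5489]  K=[0.4717]  nu=[5.2734]  x^+=[-0.5361]  P^+=[0.1368]
step 4: x^-=[-0.5093]  P^-=[0.2434]  S=[0.5334]  K=[0.4564]  nu=[4.4493]  x^+=[1.5212]  P^+=[0.1323]
step 5: x^-=[1.4452]  P^-=[0.2394]  S=[0.5294]  K=[0.4523]  nu=[-2.3552]  x^+=[0.3800]  P^+=[0.1312]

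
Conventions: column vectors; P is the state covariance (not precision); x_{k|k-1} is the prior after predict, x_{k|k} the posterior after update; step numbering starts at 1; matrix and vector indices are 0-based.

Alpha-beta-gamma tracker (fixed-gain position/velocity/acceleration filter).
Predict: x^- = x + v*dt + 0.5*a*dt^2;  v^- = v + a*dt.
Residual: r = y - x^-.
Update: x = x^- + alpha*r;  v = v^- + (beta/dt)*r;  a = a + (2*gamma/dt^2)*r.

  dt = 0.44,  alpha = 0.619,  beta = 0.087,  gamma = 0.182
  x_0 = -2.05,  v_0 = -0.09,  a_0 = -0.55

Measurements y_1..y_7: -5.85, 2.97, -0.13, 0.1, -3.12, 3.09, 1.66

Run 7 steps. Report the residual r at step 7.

step 1: x_pred=-2.1428  r=-3.7072  x^+=-4.4376  v^+=-1.0650  a^+=-7.5201
step 2: x_pred=-5.6341  r=8.6041  x^+=-0.3082  v^+=-2.6726  a^+=8.6571
step 3: x_pred=-0.6461  r=0.5161  x^+=-0.3266  v^+=1.2386  a^+=9.6274
step 4: x_pred=1.1503  r=-1.0503  x^+=0.5002  v^+=5.2670  a^+=7.6527
step 5: x_pred=3.5584  r=-6.6784  x^+=-0.5755  v^+=7.3137  a^+=-4.9038
step 6: x_pred=2.1678  r=0.9222  x^+=2.7386  v^+=5.3384  a^+=-3.1699
step 7: x_pred=4.7807  r=-3.1207  x^+=2.8490  v^+=3.3265  a^+=-9.0373

resid = -3.1207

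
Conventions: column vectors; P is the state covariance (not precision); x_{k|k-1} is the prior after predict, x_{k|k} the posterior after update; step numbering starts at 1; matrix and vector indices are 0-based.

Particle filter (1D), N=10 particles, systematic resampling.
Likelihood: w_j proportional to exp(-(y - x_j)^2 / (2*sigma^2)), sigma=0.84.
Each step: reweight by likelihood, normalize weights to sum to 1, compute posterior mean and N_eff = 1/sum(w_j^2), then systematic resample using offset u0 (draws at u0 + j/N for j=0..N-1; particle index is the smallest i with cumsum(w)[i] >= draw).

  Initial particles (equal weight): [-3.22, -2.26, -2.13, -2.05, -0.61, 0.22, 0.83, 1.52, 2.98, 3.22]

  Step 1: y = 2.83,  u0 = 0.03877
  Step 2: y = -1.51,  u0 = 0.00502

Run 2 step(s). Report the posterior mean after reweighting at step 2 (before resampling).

post_mean = 1.5215

step 1: w=[0.0000, 0.0000, 0.0000, 0.0000, 0.0001, 0.0036, 0.0262, 0.1320, 0.4383, 0.3999]  mean=2.8168  Neff=2.7018  idx=[7, 7, 8, 8, 8, 8, 9, 9, 9, 9]
step 2: w=[0.4995, 0.4995, 0.0002, 0.0002, 0.0002, 0.0002, 0.0000, 0.0000, 0.0000, 0.0000]  mean=1.5215  Neff=2.0040  idx=[0, 0, 0, 0, 0, 1, 1, 1, 1, 1]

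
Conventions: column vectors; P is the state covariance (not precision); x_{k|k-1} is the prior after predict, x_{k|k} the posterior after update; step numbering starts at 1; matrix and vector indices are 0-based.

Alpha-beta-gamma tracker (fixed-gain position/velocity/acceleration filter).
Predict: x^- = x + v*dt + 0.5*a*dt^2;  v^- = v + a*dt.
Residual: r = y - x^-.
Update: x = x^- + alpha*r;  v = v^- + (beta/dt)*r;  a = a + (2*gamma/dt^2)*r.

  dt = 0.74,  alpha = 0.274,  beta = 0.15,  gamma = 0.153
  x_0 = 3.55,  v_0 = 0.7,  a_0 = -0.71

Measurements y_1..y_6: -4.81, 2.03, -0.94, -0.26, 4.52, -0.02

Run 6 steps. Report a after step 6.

step 1: x_pred=3.8736  r=-8.6836  x^+=1.4943  v^+=-1.5856  a^+=-5.5624
step 2: x_pred=-1.2020  r=3.2320  x^+=-0.3165  v^+=-5.0466  a^+=-3.7563
step 3: x_pred=-5.0795  r=4.1395  x^+=-3.9452  v^+=-6.9873  a^+=-1.4432
step 4: x_pred=-9.5110  r=9.2510  x^+=-6.9762  v^+=-6.1800  a^+=3.7262
step 5: x_pred=-10.5292  r=15.0492  x^+=-6.4057  v^+=-0.3721  a^+=12.1358
step 6: x_pred=-3.3583  r=3.3383  x^+=-2.4436  v^+=9.2850  a^+=14.0012

a_post = 14.0012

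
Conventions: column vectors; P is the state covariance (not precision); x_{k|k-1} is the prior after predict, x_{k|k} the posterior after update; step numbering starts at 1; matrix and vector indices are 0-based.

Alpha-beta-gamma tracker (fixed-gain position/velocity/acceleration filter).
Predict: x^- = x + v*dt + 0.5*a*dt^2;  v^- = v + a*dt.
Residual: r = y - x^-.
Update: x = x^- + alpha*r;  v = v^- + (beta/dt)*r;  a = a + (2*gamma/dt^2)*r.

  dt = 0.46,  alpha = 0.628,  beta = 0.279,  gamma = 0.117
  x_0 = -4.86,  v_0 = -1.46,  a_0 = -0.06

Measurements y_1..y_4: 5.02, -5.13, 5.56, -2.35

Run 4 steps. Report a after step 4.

step 1: x_pred=-5.5379  r=10.5579  x^+=1.0924  v^+=4.9160  a^+=11.6156
step 2: x_pred=4.5827  r=-9.7127  x^+=-1.5169  v^+=4.3682  a^+=0.8747
step 3: x_pred=0.5851  r=4.9749  x^+=3.7093  v^+=7.7880  a^+=6.3763
step 4: x_pred=7.9664  r=-10.3164  x^+=1.4877  v^+=4.4639  a^+=-5.0322

a_post = -5.0322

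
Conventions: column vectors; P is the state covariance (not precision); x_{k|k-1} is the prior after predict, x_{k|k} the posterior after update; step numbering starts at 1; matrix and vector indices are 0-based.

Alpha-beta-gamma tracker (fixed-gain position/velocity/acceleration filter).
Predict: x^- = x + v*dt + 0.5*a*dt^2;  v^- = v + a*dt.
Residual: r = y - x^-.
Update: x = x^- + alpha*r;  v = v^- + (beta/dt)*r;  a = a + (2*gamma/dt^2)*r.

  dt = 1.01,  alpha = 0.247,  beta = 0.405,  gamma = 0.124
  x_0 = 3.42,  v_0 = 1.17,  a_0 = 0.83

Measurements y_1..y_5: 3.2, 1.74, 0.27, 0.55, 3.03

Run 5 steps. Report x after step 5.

step 1: x_pred=5.0250  r=-1.8250  x^+=4.5743  v^+=1.2765  a^+=0.3863
step 2: x_pred=6.0605  r=-4.3205  x^+=4.9934  v^+=-0.0658  a^+=-0.6641
step 3: x_pred=4.5881  r=-4.3181  x^+=3.5216  v^+=-2.4681  a^+=-1.7139
step 4: x_pred=0.1546  r=0.3954  x^+=0.2523  v^+=-4.0406  a^+=-1.6178
step 5: x_pred=-4.6538  r=7.6838  x^+=-2.7559  v^+=-2.5934  a^+=0.2503

x_post = -2.7559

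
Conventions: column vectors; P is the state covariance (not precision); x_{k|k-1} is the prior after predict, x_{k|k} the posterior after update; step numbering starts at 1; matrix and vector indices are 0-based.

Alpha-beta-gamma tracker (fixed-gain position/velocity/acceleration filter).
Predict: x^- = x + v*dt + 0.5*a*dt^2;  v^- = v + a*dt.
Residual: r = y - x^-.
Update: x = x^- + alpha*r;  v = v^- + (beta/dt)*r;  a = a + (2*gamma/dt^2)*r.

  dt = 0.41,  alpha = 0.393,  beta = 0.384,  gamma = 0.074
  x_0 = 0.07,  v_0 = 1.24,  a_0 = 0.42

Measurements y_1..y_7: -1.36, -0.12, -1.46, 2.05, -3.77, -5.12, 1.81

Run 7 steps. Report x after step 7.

x_post = -2.8968

step 1: x_pred=0.6137  r=-1.9737  x^+=-0.1620  v^+=-0.4363  a^+=-1.3177
step 2: x_pred=-0.4516  r=0.3316  x^+=-0.3213  v^+=-0.6660  a^+=-1.0257
step 3: x_pred=-0.6806  r=-0.7794  x^+=-0.9869  v^+=-1.8166  a^+=-1.7120
step 4: x_pred=-1.8756  r=3.9256  x^+=-0.3328  v^+=1.1582  a^+=1.7442
step 5: x_pred=0.2886  r=-4.0586  x^+=-1.3064  v^+=-1.9280  a^+=-1.8291
step 6: x_pred=-2.2506  r=-2.8694  x^+=-3.3783  v^+=-5.3653  a^+=-4.3554
step 7: x_pred=-5.9441  r=7.7541  x^+=-2.8968  v^+=0.1114  a^+=2.4716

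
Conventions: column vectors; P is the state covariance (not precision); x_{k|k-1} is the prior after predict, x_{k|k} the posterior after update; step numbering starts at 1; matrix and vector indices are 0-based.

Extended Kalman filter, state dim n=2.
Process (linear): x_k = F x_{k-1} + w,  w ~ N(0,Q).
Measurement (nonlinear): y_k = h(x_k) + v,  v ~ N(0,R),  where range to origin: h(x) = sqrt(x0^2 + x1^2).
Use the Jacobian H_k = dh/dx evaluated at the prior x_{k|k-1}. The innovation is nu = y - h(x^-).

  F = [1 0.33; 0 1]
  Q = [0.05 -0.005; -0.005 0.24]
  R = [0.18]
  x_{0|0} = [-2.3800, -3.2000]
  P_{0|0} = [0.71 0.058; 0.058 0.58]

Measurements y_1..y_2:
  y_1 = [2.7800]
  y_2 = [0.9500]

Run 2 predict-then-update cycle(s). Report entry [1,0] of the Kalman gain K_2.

step 1: x^-=[-3.4360, -3.2000]  P^-=[0.8614 0.2444; 0.2444 0.8200]  H_jac=[-0.7318 -0.6815]  S=[1.2660]  K=[-0.6295; -0.5827]  nu=[-1.9153]  x^+=[-2.2303, -2.0839]  P^+=[0.3597 -0.2200; -0.2200 0.3901]
step 2: x^-=[-2.9179, -2.0839]  P^-=[0.3070 -0.0963; -0.0963 0.6301]  H_jac=[-0.8138 -0.5812]  S=[0.5051]  K=[-0.3839; -0.5699]  nu=[-2.6357]  x^+=[-1.9061, -0.5817]  P^+=[0.2326 -0.2068; -0.2068 0.4661]

K[1,0] = -0.5699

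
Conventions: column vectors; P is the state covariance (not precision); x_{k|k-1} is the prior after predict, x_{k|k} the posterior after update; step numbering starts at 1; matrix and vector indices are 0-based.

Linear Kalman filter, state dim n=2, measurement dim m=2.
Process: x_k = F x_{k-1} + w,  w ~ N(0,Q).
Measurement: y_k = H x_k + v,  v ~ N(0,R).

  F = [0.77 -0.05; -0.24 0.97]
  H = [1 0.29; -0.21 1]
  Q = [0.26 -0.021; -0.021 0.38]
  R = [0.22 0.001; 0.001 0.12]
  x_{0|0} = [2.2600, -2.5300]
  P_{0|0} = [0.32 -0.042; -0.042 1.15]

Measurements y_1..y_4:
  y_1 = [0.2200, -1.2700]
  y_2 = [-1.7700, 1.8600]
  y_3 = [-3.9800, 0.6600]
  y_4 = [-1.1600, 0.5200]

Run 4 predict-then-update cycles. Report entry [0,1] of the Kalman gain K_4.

step 1: x^-=[1.8667, -2.9965]  P^-=[0.4558 -0.1678; -0.1678 1.5000]  S=[0.7047 0.1827; 0.1827 1.7106]  K=[0.6354 -0.2219; 0.1507 0.8814]  nu=[-0.7777, 2.1185]  x^+=[0.9024, -1.2464]  P^+=[0.1387 0.0031; 0.0031 0.1066]
step 2: x^-=[0.7572, -1.4256]  P^-=[0.3422 -0.0494; -0.0494 0.4868]  S=[0.5745 0.0239; 0.0239 0.6427]  K=[0.5795 -0.2103; 0.1277 0.7689]  nu=[-2.1138, 3.4446]  x^+=[-1.1920, 0.9529]  P^+=[0.1267 0.0020; 0.0020 0.0928]
step 3: x^-=[-0.9655, 1.2104]  P^-=[0.3352 -0.0474; -0.0474 0.4737]  S=[0.5675 0.0234; 0.0234 0.6284]  K=[0.5750 -0.2089; 0.1269 0.7649]  nu=[-3.3655, -0.7532]  x^+=[-2.7434, 0.2072]  P^+=[0.1257 0.0019; 0.0019 0.0923]
step 4: x^-=[-2.1228, 0.8594]  P^-=[0.3346 -0.0473; -0.0473 0.4732]  S=[0.5670 0.0236; 0.0236 0.6278]  K=[0.5747 -0.2088; 0.1269 0.7648]  nu=[0.7135, -0.7852]  x^+=[-1.5488, 0.3494]  P^+=[0.1257 0.0019; 0.0019 0.0923]

K[0,1] = -0.2088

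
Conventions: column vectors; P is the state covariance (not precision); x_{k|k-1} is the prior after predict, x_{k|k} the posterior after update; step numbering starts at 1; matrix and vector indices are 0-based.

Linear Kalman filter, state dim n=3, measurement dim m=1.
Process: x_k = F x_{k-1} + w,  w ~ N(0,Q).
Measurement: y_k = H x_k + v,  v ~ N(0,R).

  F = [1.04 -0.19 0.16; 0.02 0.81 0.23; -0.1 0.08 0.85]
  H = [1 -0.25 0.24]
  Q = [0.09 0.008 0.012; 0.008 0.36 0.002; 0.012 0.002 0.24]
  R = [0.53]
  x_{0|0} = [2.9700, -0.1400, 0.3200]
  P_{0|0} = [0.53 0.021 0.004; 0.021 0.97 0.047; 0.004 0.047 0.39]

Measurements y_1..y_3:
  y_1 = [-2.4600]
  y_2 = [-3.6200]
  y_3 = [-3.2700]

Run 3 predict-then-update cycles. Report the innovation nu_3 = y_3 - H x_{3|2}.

innov = [-1.0225]

step 1: x^-=[3.1666, 0.0196, -0.0362]  P^-=[0.6984 -0.0933 -0.0062; -0.0933 1.0355 0.1716; -0.0062 0.1716 0.5387]  S=[1.3473]  K=[0.5346; -0.2308; 0.0595]  nu=[-5.6130]  x^+=[0.1658, 1.3152, -0.3703]  P^+=[0.3134 0.0730 -0.0491; 0.0730 0.9637 0.1901; -0.0491 0.1901 0.5339]
step 2: x^-=[-0.1367, 0.9835, -0.2261]  P^-=[0.4207 -0.0485 -0.0260; -0.0485 1.0934 0.2971; -0.0260 0.2971 0.6681]  S=[1.0336]  K=[0.4127; -0.2424; 0.0581]  nu=[-3.1832]  x^+=[-1.4503, 1.7552, -0.4110]  P^+=[0.2446 0.0549 -0.0508; 0.0549 1.0326 0.3116; -0.0508 0.3116 0.6646]
step 3: x^-=[-1.9076, 1.2982, -0.0639]  P^-=[0.3513 -0.0609 -0.0236; -0.0609 1.1902 0.4146; -0.0236 0.4146 0.7793]  S=[0.9700]  K=[0.3721; -0.2670; 0.0617]  nu=[-1.0225]  x^+=[-2.2881, 1.5711, -0.1270]  P^+=[0.2171 0.0354 -0.0458; 0.0354 1.1211 0.4306; -0.0458 0.4306 0.7757]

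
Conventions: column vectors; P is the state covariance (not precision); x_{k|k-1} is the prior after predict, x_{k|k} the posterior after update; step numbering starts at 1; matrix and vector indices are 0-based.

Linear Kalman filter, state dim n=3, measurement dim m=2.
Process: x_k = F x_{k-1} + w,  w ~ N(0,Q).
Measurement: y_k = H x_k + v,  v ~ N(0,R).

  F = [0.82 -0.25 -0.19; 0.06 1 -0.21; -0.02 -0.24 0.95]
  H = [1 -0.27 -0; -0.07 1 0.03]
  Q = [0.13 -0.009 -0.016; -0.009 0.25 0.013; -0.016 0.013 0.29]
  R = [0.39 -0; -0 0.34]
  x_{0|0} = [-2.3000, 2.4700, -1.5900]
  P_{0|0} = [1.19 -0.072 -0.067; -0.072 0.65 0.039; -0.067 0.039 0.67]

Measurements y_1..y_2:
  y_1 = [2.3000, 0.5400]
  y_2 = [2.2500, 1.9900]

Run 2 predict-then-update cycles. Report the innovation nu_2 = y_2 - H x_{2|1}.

step 1: x^-=[-2.2014, 2.6659, -2.0573]  P^-=[1.0491 -0.1372 -0.1636; -0.1372 0.9105 -0.2407; -0.1636 -0.2407 0.9167]  S=[1.5796 -0.4621; -0.4621 1.2619]  K=[0.7141 0.0906; -0.0346 0.7107; -0.1223 -0.2046]  nu=[5.2212, -2.2183]  x^+=[1.3261, 0.9086, -2.2418]  P^+=[0.2930 0.0536 -0.0749; 0.0536 0.2484 -0.1007; -0.0749 -0.1007 0.8633]
step 2: x^-=[1.2862, 1.4589, -2.3743]  P^-=[0.3655 0.0485 -0.2113; 0.0485 0.5882 -0.3264; -0.2113 -0.3264 1.1329]  S=[0.7722 -0.1387; -0.1387 0.9055]  K=[0.4727 0.0907; -0.0296 0.6305; -0.2206 -0.3404]  nu=[1.3577, 0.6923]  x^+=[1.9907, 1.8552, -2.9095]  P^+=[0.1974 0.0485 -0.1279; 0.0485 0.2224 -0.1550; -0.1279 -0.1550 1.0112]

innov = [1.3577, 0.6923]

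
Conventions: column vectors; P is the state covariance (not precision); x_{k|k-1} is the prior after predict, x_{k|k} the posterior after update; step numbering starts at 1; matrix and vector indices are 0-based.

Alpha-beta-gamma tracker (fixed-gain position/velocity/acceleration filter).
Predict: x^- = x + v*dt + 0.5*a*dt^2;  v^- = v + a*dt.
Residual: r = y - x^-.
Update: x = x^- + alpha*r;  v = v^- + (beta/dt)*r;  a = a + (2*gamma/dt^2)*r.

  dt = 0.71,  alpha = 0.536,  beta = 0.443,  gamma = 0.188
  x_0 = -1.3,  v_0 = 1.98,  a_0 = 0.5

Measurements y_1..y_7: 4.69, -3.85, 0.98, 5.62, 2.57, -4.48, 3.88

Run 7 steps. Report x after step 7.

step 1: x_pred=0.2318  r=4.4582  x^+=2.6214  v^+=5.1167  a^+=3.8253
step 2: x_pred=7.2184  r=-11.0684  x^+=1.2857  v^+=0.9265  a^+=-4.4305
step 3: x_pred=0.8269  r=0.1531  x^+=0.9090  v^+=-2.1235  a^+=-4.3162
step 4: x_pred=-1.6867  r=7.3067  x^+=2.2297  v^+=-0.6291  a^+=1.1337
step 5: x_pred=2.0688  r=0.5012  x^+=2.3374  v^+=0.4885  a^+=1.5075
step 6: x_pred=3.0643  r=-7.5443  x^+=-0.9795  v^+=-3.1483  a^+=-4.1196
step 7: x_pred=-4.2531  r=8.1331  x^+=0.1062  v^+=-0.9986  a^+=1.9468

x_post = 0.1062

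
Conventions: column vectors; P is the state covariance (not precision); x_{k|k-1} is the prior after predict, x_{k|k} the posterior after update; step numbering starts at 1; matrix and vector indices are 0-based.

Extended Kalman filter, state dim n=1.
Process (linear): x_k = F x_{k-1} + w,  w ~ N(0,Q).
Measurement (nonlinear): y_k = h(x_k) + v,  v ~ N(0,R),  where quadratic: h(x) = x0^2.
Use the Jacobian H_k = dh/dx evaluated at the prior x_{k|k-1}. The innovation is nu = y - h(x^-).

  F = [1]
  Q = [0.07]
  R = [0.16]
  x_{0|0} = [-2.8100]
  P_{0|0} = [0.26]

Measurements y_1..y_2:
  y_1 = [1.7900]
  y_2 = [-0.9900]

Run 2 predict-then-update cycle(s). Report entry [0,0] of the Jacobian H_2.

step 1: x^-=[-2.8100]  P^-=[0.3300]  H_jac=[-5.6200]  S=[10.5829]  K=[-0.1752]  nu=[-6.1061]  x^+=[-1.7399]  P^+=[0.0050]
step 2: x^-=[-1.7399]  P^-=[0.0750]  H_jac=[-3.4799]  S=[1.0681]  K=[-0.2443]  nu=[-4.0174]  x^+=[-0.7584]  P^+=[0.0112]

H_jac[0,0] = -3.4799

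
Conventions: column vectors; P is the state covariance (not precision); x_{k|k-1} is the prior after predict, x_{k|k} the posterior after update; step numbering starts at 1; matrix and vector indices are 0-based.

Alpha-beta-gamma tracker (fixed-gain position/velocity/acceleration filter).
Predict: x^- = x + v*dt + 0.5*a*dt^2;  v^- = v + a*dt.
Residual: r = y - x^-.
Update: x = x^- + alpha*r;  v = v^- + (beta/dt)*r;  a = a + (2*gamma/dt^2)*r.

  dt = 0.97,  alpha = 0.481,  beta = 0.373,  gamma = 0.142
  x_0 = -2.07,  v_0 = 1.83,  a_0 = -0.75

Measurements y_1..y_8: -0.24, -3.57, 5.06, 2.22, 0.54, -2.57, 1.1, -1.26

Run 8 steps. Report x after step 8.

x_post = -1.9589

step 1: x_pred=-0.6477  r=0.4077  x^+=-0.4516  v^+=1.2593  a^+=-0.6269
step 2: x_pred=0.4750  r=-4.0450  x^+=-1.4707  v^+=-0.9043  a^+=-1.8479
step 3: x_pred=-3.2171  r=8.2771  x^+=0.7642  v^+=0.4862  a^+=0.6505
step 4: x_pred=1.5418  r=0.6782  x^+=1.8680  v^+=1.3780  a^+=0.8552
step 5: x_pred=3.6070  r=-3.0670  x^+=2.1318  v^+=1.0282  a^+=-0.0705
step 6: x_pred=3.0959  r=-5.6659  x^+=0.3706  v^+=-1.2190  a^+=-1.7807
step 7: x_pred=-1.6495  r=2.7495  x^+=-0.3270  v^+=-1.8890  a^+=-0.9508
step 8: x_pred=-2.6066  r=1.3466  x^+=-1.9589  v^+=-2.2934  a^+=-0.5443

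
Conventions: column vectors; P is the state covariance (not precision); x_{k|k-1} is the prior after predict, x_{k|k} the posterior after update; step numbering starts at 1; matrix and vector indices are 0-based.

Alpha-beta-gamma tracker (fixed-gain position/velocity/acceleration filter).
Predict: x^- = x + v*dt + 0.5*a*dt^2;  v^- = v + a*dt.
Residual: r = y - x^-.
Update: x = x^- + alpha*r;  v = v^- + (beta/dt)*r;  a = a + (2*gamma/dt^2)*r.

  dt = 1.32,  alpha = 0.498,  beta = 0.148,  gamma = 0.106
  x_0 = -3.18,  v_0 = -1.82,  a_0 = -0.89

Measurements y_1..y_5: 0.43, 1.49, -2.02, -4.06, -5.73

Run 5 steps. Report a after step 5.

a_post = 0.2332

step 1: x_pred=-6.3578  r=6.7878  x^+=-2.9775  v^+=-2.2337  a^+=-0.0641
step 2: x_pred=-5.9819  r=7.4719  x^+=-2.2609  v^+=-1.4806  a^+=0.8450
step 3: x_pred=-3.4792  r=1.4592  x^+=-2.7525  v^+=-0.2016  a^+=1.0225
step 4: x_pred=-2.1279  r=-1.9321  x^+=-3.0901  v^+=0.9315  a^+=0.7874
step 5: x_pred=-1.1745  r=-4.5555  x^+=-3.4432  v^+=1.4601  a^+=0.2332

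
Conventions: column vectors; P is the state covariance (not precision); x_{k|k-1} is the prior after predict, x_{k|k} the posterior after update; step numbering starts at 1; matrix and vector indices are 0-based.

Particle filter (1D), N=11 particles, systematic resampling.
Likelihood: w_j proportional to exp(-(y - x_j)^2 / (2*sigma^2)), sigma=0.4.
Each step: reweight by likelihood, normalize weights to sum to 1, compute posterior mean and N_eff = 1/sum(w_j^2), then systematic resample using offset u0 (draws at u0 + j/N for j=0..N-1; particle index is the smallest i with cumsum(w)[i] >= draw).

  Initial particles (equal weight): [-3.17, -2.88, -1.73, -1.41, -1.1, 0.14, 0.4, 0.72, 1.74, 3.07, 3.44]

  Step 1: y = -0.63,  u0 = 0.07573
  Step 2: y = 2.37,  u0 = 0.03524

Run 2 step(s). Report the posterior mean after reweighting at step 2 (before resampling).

step 1: w=[0.0000, 0.0000, 0.0262, 0.1717, 0.5763, 0.1802, 0.0417, 0.0039, 0.0000, 0.0000, 0.0000]  mean=-0.8766  Neff=2.5220  idx=[3, 3, 4, 4, 4, 4, 4, 4, 5, 5, 6]
step 2: w=[0.0000, 0.0000, 0.0000, 0.0000, 0.0000, 0.0000, 0.0000, 0.0000, 0.0309, 0.0309, 0.9382]  mean=0.3839  Neff=1.1337  idx=[9, 10, 10, 10, 10, 10, 10, 10, 10, 10, 10]

post_mean = 0.3839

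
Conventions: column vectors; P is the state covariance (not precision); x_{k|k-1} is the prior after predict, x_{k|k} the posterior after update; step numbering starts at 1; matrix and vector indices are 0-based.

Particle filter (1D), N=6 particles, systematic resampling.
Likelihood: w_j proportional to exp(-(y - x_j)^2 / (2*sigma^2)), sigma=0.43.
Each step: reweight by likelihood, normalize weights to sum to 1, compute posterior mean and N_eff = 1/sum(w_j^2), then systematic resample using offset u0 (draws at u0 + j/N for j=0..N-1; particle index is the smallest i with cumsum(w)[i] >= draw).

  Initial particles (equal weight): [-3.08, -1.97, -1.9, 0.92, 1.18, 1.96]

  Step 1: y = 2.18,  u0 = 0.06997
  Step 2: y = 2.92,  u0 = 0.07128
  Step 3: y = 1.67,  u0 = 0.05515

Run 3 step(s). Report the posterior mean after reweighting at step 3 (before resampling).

post_mean = 1.9600

step 1: w=[0.0000, 0.0000, 0.0000, 0.0143, 0.0699, 0.9159]  mean=1.8907  Neff=1.1850  idx=[4, 5, 5, 5, 5, 5]
step 2: w=[0.0007, 0.1999, 0.1999, 0.1999, 0.1999, 0.1999]  mean=1.9595  Neff=5.0067  idx=[1, 2, 3, 3, 4, 5]
step 3: w=[0.1667, 0.1667, 0.1667, 0.1667, 0.1667, 0.1667]  mean=1.9600  Neff=6.0000  idx=[0, 1, 2, 3, 4, 5]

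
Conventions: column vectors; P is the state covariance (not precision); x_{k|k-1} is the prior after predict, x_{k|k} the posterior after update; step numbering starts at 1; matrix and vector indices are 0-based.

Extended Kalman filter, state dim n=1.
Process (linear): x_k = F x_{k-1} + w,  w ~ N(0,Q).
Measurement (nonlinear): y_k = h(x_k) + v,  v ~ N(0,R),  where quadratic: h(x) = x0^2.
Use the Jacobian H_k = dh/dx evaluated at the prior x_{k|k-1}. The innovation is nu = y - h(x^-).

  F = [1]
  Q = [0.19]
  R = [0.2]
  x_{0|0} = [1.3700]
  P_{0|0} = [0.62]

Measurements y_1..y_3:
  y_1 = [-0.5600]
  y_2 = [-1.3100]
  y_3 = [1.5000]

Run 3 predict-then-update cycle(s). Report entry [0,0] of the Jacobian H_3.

step 1: x^-=[1.3700]  P^-=[0.8100]  H_jac=[2.7400]  S=[6.2812]  K=[0.3533]  nu=[-2.4369]  x^+=[0.5089]  P^+=[0.0258]
step 2: x^-=[0.5089]  P^-=[0.2158]  H_jac=[1.0179]  S=[0.4236]  K=[0.5186]  nu=[-1.5690]  x^+=[-0.3047]  P^+=[0.1019]
step 3: x^-=[-0.3047]  P^-=[0.2919]  H_jac=[-0.6094]  S=[0.3084]  K=[-0.5768]  nu=[1.4072]  x^+=[-1.1163]  P^+=[0.1893]

H_jac[0,0] = -0.6094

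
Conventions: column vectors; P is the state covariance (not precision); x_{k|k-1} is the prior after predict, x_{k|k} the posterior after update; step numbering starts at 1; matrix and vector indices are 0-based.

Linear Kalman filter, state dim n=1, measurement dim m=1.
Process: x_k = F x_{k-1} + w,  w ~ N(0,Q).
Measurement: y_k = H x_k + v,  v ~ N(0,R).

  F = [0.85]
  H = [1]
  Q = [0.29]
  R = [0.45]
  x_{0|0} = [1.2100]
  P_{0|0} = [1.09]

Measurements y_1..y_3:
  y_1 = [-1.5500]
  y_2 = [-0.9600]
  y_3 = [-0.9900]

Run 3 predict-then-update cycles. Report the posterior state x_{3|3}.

step 1: x^-=[1.0285]  P^-=[1.0775]  S=[1.5275]  K=[0.7054]  nu=[-2.5785]  x^+=[-0.7904]  P^+=[0.3174]
step 2: x^-=[-0.6718]  P^-=[0.5193]  S=[0.9693]  K=[0.5358]  nu=[-0.2882]  x^+=[-0.8262]  P^+=[0.2411]
step 3: x^-=[-0.7023]  P^-=[0.4642]  S=[0.9142]  K=[0.5078]  nu=[-0.2877]  x^+=[-0.8484]  P^+=[0.2285]

x_post = [-0.8484]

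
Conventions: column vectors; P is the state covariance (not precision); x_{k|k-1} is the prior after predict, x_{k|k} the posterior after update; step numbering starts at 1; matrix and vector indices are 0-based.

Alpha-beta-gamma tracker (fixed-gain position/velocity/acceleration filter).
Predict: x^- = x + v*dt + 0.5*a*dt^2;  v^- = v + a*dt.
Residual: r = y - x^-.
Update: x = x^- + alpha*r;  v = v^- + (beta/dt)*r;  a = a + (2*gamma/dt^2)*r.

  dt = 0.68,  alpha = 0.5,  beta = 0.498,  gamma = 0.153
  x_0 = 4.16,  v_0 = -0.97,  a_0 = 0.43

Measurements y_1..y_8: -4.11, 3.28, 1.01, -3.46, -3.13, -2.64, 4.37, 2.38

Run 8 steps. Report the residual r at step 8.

resid = -2.2855

step 1: x_pred=3.5998  r=-7.7098  x^+=-0.2551  v^+=-6.3239  a^+=-4.6721
step 2: x_pred=-5.6355  r=8.9155  x^+=-1.1778  v^+=-2.9716  a^+=1.2279
step 3: x_pred=-2.9146  r=3.9246  x^+=-0.9523  v^+=0.7375  a^+=3.8250
step 4: x_pred=0.4336  r=-3.8936  x^+=-1.5132  v^+=0.4871  a^+=1.2484
step 5: x_pred=-0.8934  r=-2.2366  x^+=-2.0117  v^+=-0.3020  a^+=-0.2317
step 6: x_pred=-2.2706  r=-0.3694  x^+=-2.4553  v^+=-0.7301  a^+=-0.4762
step 7: x_pred=-3.0619  r=7.4319  x^+=0.6541  v^+=4.3889  a^+=4.4420
step 8: x_pred=4.6655  r=-2.2855  x^+=3.5227  v^+=5.7356  a^+=2.9295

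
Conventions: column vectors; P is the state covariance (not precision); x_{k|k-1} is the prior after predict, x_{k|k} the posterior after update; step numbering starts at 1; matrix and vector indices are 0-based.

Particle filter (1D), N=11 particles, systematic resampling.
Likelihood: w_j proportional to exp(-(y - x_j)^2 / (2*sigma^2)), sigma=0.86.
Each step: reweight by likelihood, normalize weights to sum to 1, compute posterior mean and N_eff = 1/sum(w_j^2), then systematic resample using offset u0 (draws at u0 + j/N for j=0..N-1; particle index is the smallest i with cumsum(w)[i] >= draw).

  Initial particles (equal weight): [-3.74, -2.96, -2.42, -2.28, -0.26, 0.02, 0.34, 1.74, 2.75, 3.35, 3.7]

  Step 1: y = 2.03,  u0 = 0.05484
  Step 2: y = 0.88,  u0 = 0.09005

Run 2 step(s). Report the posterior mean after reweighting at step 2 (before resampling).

step 1: w=[0.0000, 0.0000, 0.0000, 0.0000, 0.0123, 0.0277, 0.0618, 0.4024, 0.3000, 0.1311, 0.0646]  mean=2.2221  Neff=3.5966  idx=[6, 7, 7, 7, 7, 8, 8, 8, 8, 9, 10]
step 2: w=[0.2253, 0.1664, 0.1664, 0.1664, 0.1664, 0.0258, 0.0258, 0.0258, 0.0258, 0.0044, 0.0013]  mean=1.5384  Neff=6.0879  idx=[0, 0, 1, 1, 2, 2, 3, 4, 4, 5, 10]

post_mean = 1.5384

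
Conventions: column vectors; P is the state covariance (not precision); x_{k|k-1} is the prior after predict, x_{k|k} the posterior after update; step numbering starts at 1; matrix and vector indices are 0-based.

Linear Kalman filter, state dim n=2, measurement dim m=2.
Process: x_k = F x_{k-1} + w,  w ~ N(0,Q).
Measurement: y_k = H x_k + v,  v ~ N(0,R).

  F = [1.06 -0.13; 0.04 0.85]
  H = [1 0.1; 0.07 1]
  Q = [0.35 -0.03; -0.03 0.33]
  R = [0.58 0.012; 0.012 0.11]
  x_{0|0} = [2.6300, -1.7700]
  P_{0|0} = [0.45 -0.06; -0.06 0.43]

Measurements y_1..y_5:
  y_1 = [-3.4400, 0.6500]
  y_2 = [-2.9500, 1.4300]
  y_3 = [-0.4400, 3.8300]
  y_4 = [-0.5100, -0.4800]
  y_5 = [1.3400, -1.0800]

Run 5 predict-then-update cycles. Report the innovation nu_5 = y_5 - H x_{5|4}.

innov = [2.6380, -1.1779]

step 1: x^-=[3.0179, -1.3993]  P^-=[0.8794 -0.1122; -0.1122 0.6373]  S=[1.4434 0.0243; 0.0243 0.7359]  K=[0.6030 -0.0887; -0.0480 0.8569]  nu=[-6.3180, 1.8380]  x^+=[-0.9550, 0.4791]  P^+=[0.3514 -0.0271; -0.0271 0.0956]
step 2: x^-=[-1.0746, 0.3690]  P^-=[0.7539 -0.0500; -0.0500 0.3978]  S=[1.3279 0.0542; 0.0542 0.5045]  K=[0.5662 -0.0553; -0.0398 0.7858]  nu=[-1.9123, 1.1362]  x^+=[-2.2203, 1.3379]  P^+=[0.3300 -0.0224; -0.0224 0.0875]
step 3: x^-=[-2.5274, 1.0484]  P^-=[0.7284 -0.0457; -0.0457 0.3922]  S=[1.3032 0.0562; 0.0562 0.4994]  K=[0.5577 -0.0522; -0.0388 0.7834]  nu=[1.9826, 2.9585]  x^+=[-1.5761, 3.2892]  P^+=[0.3250 -0.0218; -0.0218 0.0872]
step 4: x^-=[-2.0983, 2.7327]  P^-=[0.7227 -0.0454; -0.0454 0.3921]  S=[1.2975 0.0561; 0.0561 0.4992]  K=[0.5557 -0.0520; -0.0386 0.7833]  nu=[1.3150, -3.0659]  x^+=[-1.2080, 0.2805]  P^+=[0.3239 -0.0217; -0.0217 0.0872]
step 5: x^-=[-1.3170, 0.1901]  P^-=[0.7214 -0.0454; -0.0454 0.3921]  S=[1.2962 0.0560; 0.0560 0.4992]  K=[0.5553 -0.0520; -0.0386 0.7833]  nu=[2.6380, -1.1779]  x^+=[0.2091, -0.8344]  P^+=[0.3236 -0.0217; -0.0217 0.0872]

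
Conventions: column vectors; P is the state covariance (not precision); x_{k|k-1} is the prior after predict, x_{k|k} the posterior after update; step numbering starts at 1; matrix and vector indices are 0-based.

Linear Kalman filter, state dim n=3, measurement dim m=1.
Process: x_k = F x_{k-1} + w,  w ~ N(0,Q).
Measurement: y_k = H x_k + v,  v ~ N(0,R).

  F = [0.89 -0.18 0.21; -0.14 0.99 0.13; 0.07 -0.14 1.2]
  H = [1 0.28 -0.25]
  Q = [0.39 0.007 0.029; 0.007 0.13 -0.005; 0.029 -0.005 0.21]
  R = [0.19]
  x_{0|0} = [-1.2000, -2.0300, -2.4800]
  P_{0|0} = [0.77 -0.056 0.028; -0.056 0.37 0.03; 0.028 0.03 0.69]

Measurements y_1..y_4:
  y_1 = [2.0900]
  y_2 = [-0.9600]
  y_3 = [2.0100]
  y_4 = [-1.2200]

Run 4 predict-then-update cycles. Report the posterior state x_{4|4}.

step 1: x^-=[-1.2234, -2.1641, -2.7758]  P^-=[1.0685 -0.1788 0.2908; -0.1788 0.5416 0.0695; 0.2908 0.0695 1.2103]  S=[1.1213]  K=[0.8434; -0.0397; 0.0068]  nu=[3.2254]  x^+=[1.4969, -2.2923, -2.7537]  P^+=[0.2709 -0.1413 0.2843; -0.1413 0.5398 0.0698; 0.2843 0.0698 1.2103]
step 2: x^-=[1.1665, -2.8369, -2.8788]  P^-=[0.8217 -0.1805 0.6746; -0.1805 0.7316 0.1302; 0.6746 0.1302 1.9918]  S=[0.7369]  K=[0.8176; -0.0112; 0.2892]  nu=[-2.0519]  x^+=[-0.5111, -2.8140, -3.4721]  P^+=[0.3291 -0.1738 0.5004; -0.1738 0.7315 0.1326; 0.5004 0.1326 1.9302]
step 3: x^-=[-0.6775, -3.1657, -3.8083]  P^-=[0.9922 -0.2015 1.0874; -0.2015 0.9502 0.2517; 1.0874 0.2517 3.0484]  S=[0.7554]  K=[0.8789; 0.0021; 0.5239]  nu=[2.6218]  x^+=[1.6267, -3.1602, -2.4347]  P^+=[0.4087 -0.2029 0.7396; -0.2029 0.9501 0.2508; 0.7396 0.2508 2.8410]
step 4: x^-=[1.5053, -3.6728, -2.3654]  P^-=[1.1923 -0.2095 1.5614; -0.2095 1.2112 0.4604; 1.5614 0.4604 4.3656]  S=[0.7877]  K=[0.9437; 0.0185; 0.7603]  nu=[-2.2883]  x^+=[-0.6541, -3.7151, -4.1051]  P^+=[0.4909 -0.2232 0.9962; -0.2232 1.2109 0.4493; 0.9962 0.4493 3.9103]

x_post = [-0.6541, -3.7151, -4.1051]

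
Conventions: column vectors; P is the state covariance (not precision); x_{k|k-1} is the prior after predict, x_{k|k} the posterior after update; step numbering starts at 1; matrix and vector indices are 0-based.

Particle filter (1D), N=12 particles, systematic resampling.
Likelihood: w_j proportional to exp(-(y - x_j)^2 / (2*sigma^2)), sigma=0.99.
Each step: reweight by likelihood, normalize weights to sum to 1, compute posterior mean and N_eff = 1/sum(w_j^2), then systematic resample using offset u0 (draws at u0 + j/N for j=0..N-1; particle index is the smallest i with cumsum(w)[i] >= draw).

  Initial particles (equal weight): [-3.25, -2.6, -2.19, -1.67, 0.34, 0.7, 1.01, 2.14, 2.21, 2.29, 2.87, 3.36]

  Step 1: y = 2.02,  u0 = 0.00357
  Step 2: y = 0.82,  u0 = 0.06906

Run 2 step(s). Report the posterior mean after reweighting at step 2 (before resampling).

post_mean = 1.4754

step 1: w=[0.0000, 0.0000, 0.0000, 0.0002, 0.0449, 0.0780, 0.1127, 0.1883, 0.1862, 0.1827, 0.1312, 0.0759]  mean=2.0475  Neff=6.7913  idx=[4, 5, 6, 7, 7, 7, 8, 8, 9, 9, 10, 10]
step 2: w=[0.1548, 0.1729, 0.1710, 0.0716, 0.0716, 0.0716, 0.0650, 0.0650, 0.0578, 0.0578, 0.0204, 0.0204]  mean=1.4754  Neff=8.7371  idx=[0, 0, 1, 1, 2, 2, 3, 5, 6, 7, 9, 11]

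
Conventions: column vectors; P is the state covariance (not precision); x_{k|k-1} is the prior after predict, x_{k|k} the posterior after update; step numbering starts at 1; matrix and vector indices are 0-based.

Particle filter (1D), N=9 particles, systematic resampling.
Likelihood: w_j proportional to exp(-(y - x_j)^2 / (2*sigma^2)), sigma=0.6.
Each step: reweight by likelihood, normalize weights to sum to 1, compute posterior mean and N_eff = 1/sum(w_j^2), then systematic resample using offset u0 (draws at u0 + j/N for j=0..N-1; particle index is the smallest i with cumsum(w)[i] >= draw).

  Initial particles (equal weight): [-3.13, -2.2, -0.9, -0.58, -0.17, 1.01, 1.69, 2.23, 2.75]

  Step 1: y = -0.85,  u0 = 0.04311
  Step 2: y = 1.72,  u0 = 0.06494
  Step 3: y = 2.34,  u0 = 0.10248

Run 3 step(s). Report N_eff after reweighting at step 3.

step 1: w=[0.0003, 0.0316, 0.3962, 0.3593, 0.2092, 0.0033, 0.0001, 0.0000, 0.0000]  mean=-0.6677  Neff=3.0221  idx=[2, 2, 2, 2, 3, 3, 3, 4, 4]
step 2: w=[0.0045, 0.0045, 0.0045, 0.0045, 0.0397, 0.0397, 0.0397, 0.4315, 0.4315]  mean=-0.2318  Neff=2.6508  idx=[5, 7, 7, 7, 7, 8, 8, 8, 8]
step 3: w=[0.0056, 0.1243, 0.1243, 0.1243, 0.1243, 0.1243, 0.1243, 0.1243, 0.1243]  mean=-0.1723  Neff=8.0890  idx=[1, 2, 3, 4, 5, 6, 7, 8, 8]

N_eff = 8.0890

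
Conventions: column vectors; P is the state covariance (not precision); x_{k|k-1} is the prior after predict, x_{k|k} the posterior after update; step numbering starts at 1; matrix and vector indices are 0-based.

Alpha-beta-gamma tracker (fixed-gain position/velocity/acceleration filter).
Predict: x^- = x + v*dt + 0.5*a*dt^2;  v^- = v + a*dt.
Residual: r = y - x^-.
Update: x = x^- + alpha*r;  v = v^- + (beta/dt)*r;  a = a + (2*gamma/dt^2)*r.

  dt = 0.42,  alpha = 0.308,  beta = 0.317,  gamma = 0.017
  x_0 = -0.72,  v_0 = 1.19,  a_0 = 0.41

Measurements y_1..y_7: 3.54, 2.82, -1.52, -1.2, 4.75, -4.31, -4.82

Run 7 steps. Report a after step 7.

a_post = -1.7506

step 1: x_pred=-0.1840  r=3.7240  x^+=0.9630  v^+=4.1730  a^+=1.1278
step 2: x_pred=2.8151  r=0.0049  x^+=2.8166  v^+=4.6503  a^+=1.1287
step 3: x_pred=4.8693  r=-6.3893  x^+=2.9014  v^+=0.3020  a^+=-0.1028
step 4: x_pred=3.0192  r=-4.2192  x^+=1.7197  v^+=-2.9256  a^+=-0.9160
step 5: x_pred=0.4101  r=4.3399  x^+=1.7468  v^+=-0.0348  a^+=-0.0795
step 6: x_pred=1.7252  r=-6.0352  x^+=-0.1336  v^+=-4.6233  a^+=-1.2427
step 7: x_pred=-2.1850  r=-2.6350  x^+=-2.9966  v^+=-7.1340  a^+=-1.7506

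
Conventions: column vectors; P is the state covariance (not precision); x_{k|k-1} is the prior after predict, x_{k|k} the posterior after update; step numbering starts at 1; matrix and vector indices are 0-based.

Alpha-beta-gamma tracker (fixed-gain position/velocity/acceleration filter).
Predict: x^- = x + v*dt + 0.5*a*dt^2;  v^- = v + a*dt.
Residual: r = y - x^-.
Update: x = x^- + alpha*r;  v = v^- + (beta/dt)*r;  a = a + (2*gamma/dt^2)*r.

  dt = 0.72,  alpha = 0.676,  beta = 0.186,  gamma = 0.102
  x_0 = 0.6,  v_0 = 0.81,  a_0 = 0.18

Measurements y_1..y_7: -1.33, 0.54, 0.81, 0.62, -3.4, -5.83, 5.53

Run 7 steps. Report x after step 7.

x_post = 1.2088

step 1: x_pred=1.2299  r=-2.5599  x^+=-0.5006  v^+=0.2783  a^+=-0.8274
step 2: x_pred=-0.5147  r=1.0547  x^+=0.1983  v^+=-0.0449  a^+=-0.4123
step 3: x_pred=0.0591  r=0.7509  x^+=0.5667  v^+=-0.1478  a^+=-0.1168
step 4: x_pred=0.4300  r=0.1900  x^+=0.5584  v^+=-0.1828  a^+=-0.0420
step 5: x_pred=0.4159  r=-3.8159  x^+=-2.1636  v^+=-1.1989  a^+=-1.5437
step 6: x_pred=-3.4270  r=-2.4030  x^+=-5.0514  v^+=-2.9311  a^+=-2.4893
step 7: x_pred=-7.8070  r=13.3370  x^+=1.2088  v^+=-1.2780  a^+=2.7591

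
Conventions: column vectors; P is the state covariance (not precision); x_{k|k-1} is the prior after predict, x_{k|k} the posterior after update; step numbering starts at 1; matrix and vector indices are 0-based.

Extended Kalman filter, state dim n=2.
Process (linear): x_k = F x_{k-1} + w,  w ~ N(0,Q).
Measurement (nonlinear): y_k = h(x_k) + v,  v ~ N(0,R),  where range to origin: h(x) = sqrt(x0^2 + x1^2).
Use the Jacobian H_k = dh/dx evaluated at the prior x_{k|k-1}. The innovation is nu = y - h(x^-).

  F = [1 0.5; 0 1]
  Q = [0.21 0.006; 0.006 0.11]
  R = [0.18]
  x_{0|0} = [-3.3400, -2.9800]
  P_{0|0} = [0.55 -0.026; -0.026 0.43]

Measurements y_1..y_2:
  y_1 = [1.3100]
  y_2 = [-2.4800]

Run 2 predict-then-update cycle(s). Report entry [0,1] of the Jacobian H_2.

H_jac[0,1] = -0.4794

step 1: x^-=[-4.8300, -2.9800]  P^-=[0.8415 0.1950; 0.1950 0.5400]  H_jac=[-0.8511 -0.5251]  S=[1.1127]  K=[-0.7357; -0.4040]  nu=[-4.3653]  x^+=[-1.6185, -1.2165]  P^+=[0.2393 -0.1357; -0.1357 0.3584]
step 2: x^-=[-2.2268, -1.2165]  P^-=[0.4032 0.0495; 0.0495 0.4684]  H_jac=[-0.8776 -0.4794]  S=[0.6399]  K=[-0.5901; -0.4189]  nu=[-5.0174]  x^+=[0.7341, 0.8851]  P^+=[0.1804 -0.1086; -0.1086 0.3561]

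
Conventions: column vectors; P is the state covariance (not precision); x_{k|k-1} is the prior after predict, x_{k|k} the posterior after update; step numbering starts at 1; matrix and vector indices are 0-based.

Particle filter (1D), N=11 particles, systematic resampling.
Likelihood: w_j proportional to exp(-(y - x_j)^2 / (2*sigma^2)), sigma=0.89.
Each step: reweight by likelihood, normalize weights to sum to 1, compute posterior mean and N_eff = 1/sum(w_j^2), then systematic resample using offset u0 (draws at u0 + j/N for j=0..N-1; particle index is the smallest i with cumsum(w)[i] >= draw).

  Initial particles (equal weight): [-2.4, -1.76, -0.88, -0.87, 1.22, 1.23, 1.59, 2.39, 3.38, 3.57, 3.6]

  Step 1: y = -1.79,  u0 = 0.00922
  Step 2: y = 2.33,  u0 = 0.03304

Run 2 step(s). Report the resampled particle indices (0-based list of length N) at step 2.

resampled_idx = [7, 7, 7, 8, 8, 8, 9, 9, 10, 10, 10]

step 1: w=[0.2657, 0.3358, 0.1992, 0.1969, 0.0011, 0.0011, 0.0002, 0.0000, 0.0000, 0.0000, 0.0000]  mean=-1.5721  Neff=3.8198  idx=[0, 0, 0, 1, 1, 1, 1, 2, 2, 3, 3]
step 2: w=[0.0001, 0.0001, 0.0001, 0.0042, 0.0042, 0.0042, 0.0042, 0.2408, 0.2408, 0.2507, 0.2507]  mean=-0.8902  Neff=4.1371  idx=[7, 7, 7, 8, 8, 8, 9, 9, 10, 10, 10]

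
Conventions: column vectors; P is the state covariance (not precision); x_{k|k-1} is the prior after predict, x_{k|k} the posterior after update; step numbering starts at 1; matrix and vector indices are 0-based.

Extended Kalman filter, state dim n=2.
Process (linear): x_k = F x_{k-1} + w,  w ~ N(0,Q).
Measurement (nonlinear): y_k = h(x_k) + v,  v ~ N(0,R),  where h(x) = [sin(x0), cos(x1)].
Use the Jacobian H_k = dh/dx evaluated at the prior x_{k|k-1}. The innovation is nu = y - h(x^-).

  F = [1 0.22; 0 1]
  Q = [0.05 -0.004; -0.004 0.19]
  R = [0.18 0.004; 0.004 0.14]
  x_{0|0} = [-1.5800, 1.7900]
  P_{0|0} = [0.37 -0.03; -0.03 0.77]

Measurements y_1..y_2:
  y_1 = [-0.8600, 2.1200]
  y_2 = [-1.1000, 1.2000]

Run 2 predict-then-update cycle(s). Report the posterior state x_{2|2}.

x_post = [-1.4480, -0.1537]

step 1: x^-=[-1.1862, 1.7900]  P^-=[0.4441 0.1354; 0.1354 0.9600]  H_jac=[0.3752 0.0000; 0.0000 -0.9761]  S=[0.2425 -0.0456; -0.0456 1.0546]  K=[0.6689 -0.0964; 0.0428 -0.8867]  nu=[0.0669, 2.3375]  x^+=[-1.3668, -0.2797]  P^+=[0.3199 0.0111; 0.0111 0.1270]
step 2: x^-=[-1.4283, -0.2797]  P^-=[0.3809 0.0350; 0.0350 0.3170]  H_jac=[0.1420 0.0000; 0.0000 0.2760]  S=[0.1877 0.0054; 0.0054 0.1642]  K=[0.2868 0.0495; 0.0113 0.5327]  nu=[-0.1101, 0.2389]  x^+=[-1.4480, -0.1537]  P^+=[0.3649 0.0293; 0.0293 0.2703]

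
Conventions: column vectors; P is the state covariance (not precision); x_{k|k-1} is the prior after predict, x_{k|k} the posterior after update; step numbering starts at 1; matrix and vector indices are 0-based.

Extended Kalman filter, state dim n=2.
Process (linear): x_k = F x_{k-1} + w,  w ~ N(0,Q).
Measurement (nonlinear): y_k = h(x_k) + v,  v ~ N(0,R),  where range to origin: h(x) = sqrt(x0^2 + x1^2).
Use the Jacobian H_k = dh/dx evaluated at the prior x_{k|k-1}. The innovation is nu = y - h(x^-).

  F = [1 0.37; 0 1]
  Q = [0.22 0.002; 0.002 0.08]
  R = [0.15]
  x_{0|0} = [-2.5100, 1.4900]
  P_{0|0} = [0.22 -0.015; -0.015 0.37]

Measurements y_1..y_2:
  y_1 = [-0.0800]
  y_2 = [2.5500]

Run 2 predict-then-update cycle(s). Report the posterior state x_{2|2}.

step 1: x^-=[-1.9587, 1.4900]  P^-=[0.4796 0.1239; 0.1239 0.4500]  H_jac=[-0.7959 0.6054]  S=[0.4993]  K=[-0.6142; 0.3482]  nu=[-2.5410]  x^+=[-0.3981, 0.6053]  P^+=[0.2912 0.2307; 0.2307 0.3895]
step 2: x^-=[-0.1741, 0.6053]  P^-=[0.7352 0.3768; 0.3768 0.4695]  H_jac=[-0.2765 0.9610]  S=[0.4396]  K=[0.3613; 0.7894]  nu=[1.9201]  x^+=[0.5196, 2.1211]  P^+=[0.6778 0.2514; 0.2514 0.1955]

x_post = [0.5196, 2.1211]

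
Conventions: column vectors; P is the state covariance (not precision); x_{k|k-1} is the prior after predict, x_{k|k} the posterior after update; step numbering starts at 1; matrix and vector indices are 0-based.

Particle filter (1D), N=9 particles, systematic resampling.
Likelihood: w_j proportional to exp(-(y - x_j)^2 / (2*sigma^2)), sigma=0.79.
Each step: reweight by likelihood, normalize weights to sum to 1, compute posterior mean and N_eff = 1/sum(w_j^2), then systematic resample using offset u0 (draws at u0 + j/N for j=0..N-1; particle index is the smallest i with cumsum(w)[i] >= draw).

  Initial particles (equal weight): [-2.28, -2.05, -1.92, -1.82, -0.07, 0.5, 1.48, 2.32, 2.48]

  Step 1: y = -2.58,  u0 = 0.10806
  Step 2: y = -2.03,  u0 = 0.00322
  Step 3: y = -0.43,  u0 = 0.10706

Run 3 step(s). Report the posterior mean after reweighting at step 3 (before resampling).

step 1: w=[0.3030, 0.2600, 0.2297, 0.2050, 0.0021, 0.0002, 0.0000, 0.0000, 0.0000]  mean=-2.0381  Neff=3.9336  idx=[0, 0, 1, 1, 1, 2, 2, 3, 3]
step 2: w=[0.1079, 0.1079, 0.1134, 0.1134, 0.1134, 0.1124, 0.1124, 0.1095, 0.1095]  mean=-2.0200  Neff=8.9964  idx=[0, 1, 2, 3, 4, 5, 6, 7, 8]
step 3: w=[0.0512, 0.0512, 0.0971, 0.0971, 0.0971, 0.1342, 0.1342, 0.1690, 0.1690]  mean=-1.9609  Neff=7.8958  idx=[2, 3, 4, 5, 6, 7, 7, 8, 8]

post_mean = -1.9609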